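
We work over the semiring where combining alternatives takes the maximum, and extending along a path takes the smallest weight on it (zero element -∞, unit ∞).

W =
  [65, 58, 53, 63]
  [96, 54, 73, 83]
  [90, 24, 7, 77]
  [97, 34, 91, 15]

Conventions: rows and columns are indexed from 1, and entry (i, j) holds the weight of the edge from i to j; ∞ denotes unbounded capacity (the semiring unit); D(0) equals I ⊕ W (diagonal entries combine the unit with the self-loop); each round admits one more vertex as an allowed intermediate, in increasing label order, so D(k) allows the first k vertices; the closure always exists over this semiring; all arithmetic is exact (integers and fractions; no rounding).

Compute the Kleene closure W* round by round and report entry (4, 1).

D(0):
  [∞, 58, 53, 63]
  [96, ∞, 73, 83]
  [90, 24, ∞, 77]
  [97, 34, 91, ∞]
D(1):
  [∞, 58, 53, 63]
  [96, ∞, 73, 83]
  [90, 58, ∞, 77]
  [97, 58, 91, ∞]
D(2):
  [∞, 58, 58, 63]
  [96, ∞, 73, 83]
  [90, 58, ∞, 77]
  [97, 58, 91, ∞]
D(3):
  [∞, 58, 58, 63]
  [96, ∞, 73, 83]
  [90, 58, ∞, 77]
  [97, 58, 91, ∞]
D(4):
  [∞, 58, 63, 63]
  [96, ∞, 83, 83]
  [90, 58, ∞, 77]
  [97, 58, 91, ∞]
Answer: W*[4][1] = 97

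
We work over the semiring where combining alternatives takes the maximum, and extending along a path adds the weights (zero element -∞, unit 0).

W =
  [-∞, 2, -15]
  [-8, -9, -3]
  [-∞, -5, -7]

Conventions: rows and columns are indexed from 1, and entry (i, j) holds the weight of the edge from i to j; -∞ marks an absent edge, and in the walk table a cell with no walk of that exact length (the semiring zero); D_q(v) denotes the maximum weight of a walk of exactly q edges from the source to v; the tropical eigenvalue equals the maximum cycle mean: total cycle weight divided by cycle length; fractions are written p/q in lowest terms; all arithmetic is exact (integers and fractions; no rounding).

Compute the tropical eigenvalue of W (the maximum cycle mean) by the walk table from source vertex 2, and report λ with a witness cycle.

q=0: [-∞, 0, -∞]
q=1: [-8, -9, -3]
q=2: [-17, -6, -10]
q=3: [-14, -15, -9]
Optimal cycle mean attained by: cycle 1->2->1, total 2 + (-8), length 2.
Answer: λ = -3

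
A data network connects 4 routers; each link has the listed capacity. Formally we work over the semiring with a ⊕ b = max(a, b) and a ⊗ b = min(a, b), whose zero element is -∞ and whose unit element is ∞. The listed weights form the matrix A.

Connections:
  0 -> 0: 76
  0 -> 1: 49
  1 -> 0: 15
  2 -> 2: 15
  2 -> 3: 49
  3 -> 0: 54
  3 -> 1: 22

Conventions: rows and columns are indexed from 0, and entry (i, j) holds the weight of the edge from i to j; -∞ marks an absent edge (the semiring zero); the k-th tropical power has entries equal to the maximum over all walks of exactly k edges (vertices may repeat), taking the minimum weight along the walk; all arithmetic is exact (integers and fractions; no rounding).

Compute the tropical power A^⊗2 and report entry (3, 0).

A^⊗2:
  [76, 49, -∞, -∞]
  [15, 15, -∞, -∞]
  [49, 22, 15, 15]
  [54, 49, -∞, -∞]
Key observation: the optimum is the walk 3->0->0, with weight 54 min 76 = 54.
Optimal value attained by: walk 3->0->0.
Answer: (A^⊗2)[3][0] = 54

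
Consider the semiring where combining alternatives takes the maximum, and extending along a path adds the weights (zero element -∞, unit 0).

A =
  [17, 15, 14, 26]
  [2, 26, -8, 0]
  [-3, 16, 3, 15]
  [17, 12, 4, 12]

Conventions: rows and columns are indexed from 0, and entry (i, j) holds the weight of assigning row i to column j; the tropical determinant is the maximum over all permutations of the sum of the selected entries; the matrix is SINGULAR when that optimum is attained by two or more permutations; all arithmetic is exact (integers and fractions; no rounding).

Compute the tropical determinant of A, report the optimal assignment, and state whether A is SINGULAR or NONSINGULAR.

σ = (0, 1, 2, 3): 17 + 26 + 3 + 12 = 58
σ = (0, 1, 3, 2): 17 + 26 + 15 + 4 = 62
σ = (0, 2, 1, 3): 17 + (-8) + 16 + 12 = 37
σ = (0, 2, 3, 1): 17 + (-8) + 15 + 12 = 36
σ = (0, 3, 1, 2): 17 + 0 + 16 + 4 = 37
σ = (0, 3, 2, 1): 17 + 0 + 3 + 12 = 32
σ = (1, 0, 2, 3): 15 + 2 + 3 + 12 = 32
σ = (1, 0, 3, 2): 15 + 2 + 15 + 4 = 36
σ = (1, 2, 0, 3): 15 + (-8) + (-3) + 12 = 16
σ = (1, 2, 3, 0): 15 + (-8) + 15 + 17 = 39
σ = (1, 3, 0, 2): 15 + 0 + (-3) + 4 = 16
σ = (1, 3, 2, 0): 15 + 0 + 3 + 17 = 35
σ = (2, 0, 1, 3): 14 + 2 + 16 + 12 = 44
σ = (2, 0, 3, 1): 14 + 2 + 15 + 12 = 43
σ = (2, 1, 0, 3): 14 + 26 + (-3) + 12 = 49
σ = (2, 1, 3, 0): 14 + 26 + 15 + 17 = 72
σ = (2, 3, 0, 1): 14 + 0 + (-3) + 12 = 23
σ = (2, 3, 1, 0): 14 + 0 + 16 + 17 = 47
σ = (3, 0, 1, 2): 26 + 2 + 16 + 4 = 48
σ = (3, 0, 2, 1): 26 + 2 + 3 + 12 = 43
σ = (3, 1, 0, 2): 26 + 26 + (-3) + 4 = 53
σ = (3, 1, 2, 0): 26 + 26 + 3 + 17 = 72
σ = (3, 2, 0, 1): 26 + (-8) + (-3) + 12 = 27
σ = (3, 2, 1, 0): 26 + (-8) + 16 + 17 = 51
Optimal value attained by: σ = (2, 1, 3, 0).
Answer: det⊕(A) = 72; verdict: SINGULAR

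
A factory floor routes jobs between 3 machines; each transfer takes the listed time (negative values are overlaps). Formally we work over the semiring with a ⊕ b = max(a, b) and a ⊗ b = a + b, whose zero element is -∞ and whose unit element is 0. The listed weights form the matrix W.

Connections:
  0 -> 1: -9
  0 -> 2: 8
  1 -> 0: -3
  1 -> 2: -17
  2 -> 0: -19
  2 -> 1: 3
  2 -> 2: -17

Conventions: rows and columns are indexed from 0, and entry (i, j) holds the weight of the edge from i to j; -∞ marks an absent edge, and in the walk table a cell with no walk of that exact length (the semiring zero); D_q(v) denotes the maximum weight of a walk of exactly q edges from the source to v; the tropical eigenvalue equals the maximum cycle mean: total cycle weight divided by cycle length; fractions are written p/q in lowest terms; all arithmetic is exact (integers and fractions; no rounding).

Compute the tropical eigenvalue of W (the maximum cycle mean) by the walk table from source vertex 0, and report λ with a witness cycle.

q=0: [0, -∞, -∞]
q=1: [-∞, -9, 8]
q=2: [-11, 11, -9]
q=3: [8, -6, -3]
Optimal cycle mean attained by: cycle 0->2->1->0, total 8 + 3 + (-3), length 3.
Answer: λ = 8/3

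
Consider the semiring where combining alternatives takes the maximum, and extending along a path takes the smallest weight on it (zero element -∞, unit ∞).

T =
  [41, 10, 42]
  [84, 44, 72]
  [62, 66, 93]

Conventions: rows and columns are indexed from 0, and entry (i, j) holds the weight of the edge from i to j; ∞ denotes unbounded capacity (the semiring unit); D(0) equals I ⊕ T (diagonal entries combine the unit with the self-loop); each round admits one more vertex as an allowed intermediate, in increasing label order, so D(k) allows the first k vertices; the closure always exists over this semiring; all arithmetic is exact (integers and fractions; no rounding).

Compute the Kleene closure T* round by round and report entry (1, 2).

D(0):
  [∞, 10, 42]
  [84, ∞, 72]
  [62, 66, ∞]
D(1):
  [∞, 10, 42]
  [84, ∞, 72]
  [62, 66, ∞]
D(2):
  [∞, 10, 42]
  [84, ∞, 72]
  [66, 66, ∞]
D(3):
  [∞, 42, 42]
  [84, ∞, 72]
  [66, 66, ∞]
Answer: T*[1][2] = 72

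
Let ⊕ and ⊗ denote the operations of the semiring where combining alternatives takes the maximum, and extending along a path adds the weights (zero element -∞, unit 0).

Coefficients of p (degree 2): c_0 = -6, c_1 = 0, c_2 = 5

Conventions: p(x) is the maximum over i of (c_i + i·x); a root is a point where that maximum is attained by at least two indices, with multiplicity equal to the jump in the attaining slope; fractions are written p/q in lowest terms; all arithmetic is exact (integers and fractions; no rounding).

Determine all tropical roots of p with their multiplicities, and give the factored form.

hull edge (i=0, c=-6) to (i=1, c=0): slope 6, span 1
hull edge (i=1, c=0) to (i=2, c=5): slope 5, span 1
Factored form: p(x) = 5 ⊗ (x ⊕ (-6)) ⊗ (x ⊕ (-5))
Answer: roots = -6 (mult 1), -5 (mult 1)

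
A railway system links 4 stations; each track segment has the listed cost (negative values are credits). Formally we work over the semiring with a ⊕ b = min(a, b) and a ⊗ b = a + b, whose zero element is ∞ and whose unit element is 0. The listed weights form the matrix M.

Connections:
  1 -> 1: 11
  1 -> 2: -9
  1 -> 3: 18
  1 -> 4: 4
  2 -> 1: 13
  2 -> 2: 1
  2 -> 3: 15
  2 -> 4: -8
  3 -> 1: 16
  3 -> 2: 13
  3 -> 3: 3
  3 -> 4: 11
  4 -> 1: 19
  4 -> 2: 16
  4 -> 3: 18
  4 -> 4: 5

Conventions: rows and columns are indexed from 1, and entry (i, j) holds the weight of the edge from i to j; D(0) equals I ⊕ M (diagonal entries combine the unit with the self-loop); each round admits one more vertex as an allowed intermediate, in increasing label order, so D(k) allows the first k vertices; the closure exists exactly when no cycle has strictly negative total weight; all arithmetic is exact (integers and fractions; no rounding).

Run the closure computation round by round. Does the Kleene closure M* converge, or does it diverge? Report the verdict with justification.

D(0):
  [0, -9, 18, 4]
  [13, 0, 15, -8]
  [16, 13, 0, 11]
  [19, 16, 18, 0]
D(1):
  [0, -9, 18, 4]
  [13, 0, 15, -8]
  [16, 7, 0, 11]
  [19, 10, 18, 0]
D(2):
  [0, -9, 6, -17]
  [13, 0, 15, -8]
  [16, 7, 0, -1]
  [19, 10, 18, 0]
D(3):
  [0, -9, 6, -17]
  [13, 0, 15, -8]
  [16, 7, 0, -1]
  [19, 10, 18, 0]
D(4):
  [0, -9, 1, -17]
  [11, 0, 10, -8]
  [16, 7, 0, -1]
  [19, 10, 18, 0]
Key observation: every diagonal entry stays at the unit through all rounds, so no improving cycle exists.
Answer: CONVERGES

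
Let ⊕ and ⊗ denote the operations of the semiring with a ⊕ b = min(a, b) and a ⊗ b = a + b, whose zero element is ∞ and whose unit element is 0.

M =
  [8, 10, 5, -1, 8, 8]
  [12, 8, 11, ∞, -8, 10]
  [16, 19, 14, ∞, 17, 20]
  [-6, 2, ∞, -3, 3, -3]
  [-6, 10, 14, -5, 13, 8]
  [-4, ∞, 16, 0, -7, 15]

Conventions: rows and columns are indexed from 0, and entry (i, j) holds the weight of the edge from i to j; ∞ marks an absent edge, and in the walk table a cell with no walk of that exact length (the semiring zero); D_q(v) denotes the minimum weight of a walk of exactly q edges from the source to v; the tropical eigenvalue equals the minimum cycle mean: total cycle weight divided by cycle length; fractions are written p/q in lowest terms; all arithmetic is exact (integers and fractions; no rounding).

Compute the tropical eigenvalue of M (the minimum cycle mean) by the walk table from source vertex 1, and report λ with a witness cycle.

q=0: [∞, 0, ∞, ∞, ∞, ∞]
q=1: [12, 8, 11, ∞, -8, 10]
q=2: [-14, 2, 6, -13, 0, 0]
q=3: [-19, -11, -9, -16, -10, -16]
q=4: [-22, -14, -14, -20, -23, -19]
q=5: [-29, -18, -17, -28, -26, -23]
q=6: [-34, -26, -24, -31, -30, -31]
Optimal cycle mean attained by: cycle 3->5->4->3, total (-3) + (-7) + (-5), length 3.
Answer: λ = -5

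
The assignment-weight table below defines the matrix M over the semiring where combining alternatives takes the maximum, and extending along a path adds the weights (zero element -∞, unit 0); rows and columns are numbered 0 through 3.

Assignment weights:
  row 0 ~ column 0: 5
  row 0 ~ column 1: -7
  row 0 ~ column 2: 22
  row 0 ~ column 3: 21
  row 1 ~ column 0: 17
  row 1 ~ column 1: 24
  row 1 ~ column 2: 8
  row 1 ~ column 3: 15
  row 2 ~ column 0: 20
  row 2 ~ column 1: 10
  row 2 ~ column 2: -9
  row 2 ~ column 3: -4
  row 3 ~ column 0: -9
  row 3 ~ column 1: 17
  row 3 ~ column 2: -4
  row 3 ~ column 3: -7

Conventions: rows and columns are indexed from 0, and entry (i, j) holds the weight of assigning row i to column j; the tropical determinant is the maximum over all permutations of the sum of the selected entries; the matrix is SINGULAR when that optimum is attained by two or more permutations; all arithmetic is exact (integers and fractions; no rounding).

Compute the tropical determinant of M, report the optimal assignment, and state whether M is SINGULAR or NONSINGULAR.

σ = (0, 1, 2, 3): 5 + 24 + (-9) + (-7) = 13
σ = (0, 1, 3, 2): 5 + 24 + (-4) + (-4) = 21
σ = (0, 2, 1, 3): 5 + 8 + 10 + (-7) = 16
σ = (0, 2, 3, 1): 5 + 8 + (-4) + 17 = 26
σ = (0, 3, 1, 2): 5 + 15 + 10 + (-4) = 26
σ = (0, 3, 2, 1): 5 + 15 + (-9) + 17 = 28
σ = (1, 0, 2, 3): (-7) + 17 + (-9) + (-7) = -6
σ = (1, 0, 3, 2): (-7) + 17 + (-4) + (-4) = 2
σ = (1, 2, 0, 3): (-7) + 8 + 20 + (-7) = 14
σ = (1, 2, 3, 0): (-7) + 8 + (-4) + (-9) = -12
σ = (1, 3, 0, 2): (-7) + 15 + 20 + (-4) = 24
σ = (1, 3, 2, 0): (-7) + 15 + (-9) + (-9) = -10
σ = (2, 0, 1, 3): 22 + 17 + 10 + (-7) = 42
σ = (2, 0, 3, 1): 22 + 17 + (-4) + 17 = 52
σ = (2, 1, 0, 3): 22 + 24 + 20 + (-7) = 59
σ = (2, 1, 3, 0): 22 + 24 + (-4) + (-9) = 33
σ = (2, 3, 0, 1): 22 + 15 + 20 + 17 = 74
σ = (2, 3, 1, 0): 22 + 15 + 10 + (-9) = 38
σ = (3, 0, 1, 2): 21 + 17 + 10 + (-4) = 44
σ = (3, 0, 2, 1): 21 + 17 + (-9) + 17 = 46
σ = (3, 1, 0, 2): 21 + 24 + 20 + (-4) = 61
σ = (3, 1, 2, 0): 21 + 24 + (-9) + (-9) = 27
σ = (3, 2, 0, 1): 21 + 8 + 20 + 17 = 66
σ = (3, 2, 1, 0): 21 + 8 + 10 + (-9) = 30
Optimal value attained by: σ = (2, 3, 0, 1).
Answer: det⊕(M) = 74; verdict: NONSINGULAR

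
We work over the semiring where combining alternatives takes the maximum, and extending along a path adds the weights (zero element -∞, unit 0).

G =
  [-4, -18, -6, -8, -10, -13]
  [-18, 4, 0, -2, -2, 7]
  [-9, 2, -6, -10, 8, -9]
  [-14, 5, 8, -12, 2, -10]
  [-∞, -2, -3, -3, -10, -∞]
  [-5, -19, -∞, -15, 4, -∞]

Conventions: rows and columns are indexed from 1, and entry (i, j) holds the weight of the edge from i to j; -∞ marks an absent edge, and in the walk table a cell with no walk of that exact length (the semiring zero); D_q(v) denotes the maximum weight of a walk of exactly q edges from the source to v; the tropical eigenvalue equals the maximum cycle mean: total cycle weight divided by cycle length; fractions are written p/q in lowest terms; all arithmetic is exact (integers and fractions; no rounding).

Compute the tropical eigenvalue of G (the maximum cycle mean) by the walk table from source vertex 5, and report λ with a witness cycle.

q=0: [-∞, -∞, -∞, -∞, 0, -∞]
q=1: [-∞, -2, -3, -3, -10, -∞]
q=2: [-12, 2, 5, -4, 5, 5]
q=3: [0, 7, 4, 2, 13, 9]
q=4: [4, 11, 10, 10, 13, 14]
q=5: [9, 15, 18, 10, 18, 18]
q=6: [13, 20, 18, 15, 26, 22]
Optimal cycle mean attained by: cycle 3->5->4->3, total 8 + (-3) + 8, length 3.
Answer: λ = 13/3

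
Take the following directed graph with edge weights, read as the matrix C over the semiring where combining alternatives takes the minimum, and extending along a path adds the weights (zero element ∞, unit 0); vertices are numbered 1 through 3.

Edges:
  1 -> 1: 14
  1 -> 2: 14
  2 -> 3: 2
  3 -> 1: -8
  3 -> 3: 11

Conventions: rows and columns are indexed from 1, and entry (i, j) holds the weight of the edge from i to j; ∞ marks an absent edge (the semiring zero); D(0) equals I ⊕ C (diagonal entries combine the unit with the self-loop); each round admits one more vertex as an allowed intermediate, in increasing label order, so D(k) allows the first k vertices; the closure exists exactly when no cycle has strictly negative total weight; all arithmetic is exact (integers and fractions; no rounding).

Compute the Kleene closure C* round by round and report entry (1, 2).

D(0):
  [0, 14, ∞]
  [∞, 0, 2]
  [-8, ∞, 0]
D(1):
  [0, 14, ∞]
  [∞, 0, 2]
  [-8, 6, 0]
D(2):
  [0, 14, 16]
  [∞, 0, 2]
  [-8, 6, 0]
D(3):
  [0, 14, 16]
  [-6, 0, 2]
  [-8, 6, 0]
Answer: C*[1][2] = 14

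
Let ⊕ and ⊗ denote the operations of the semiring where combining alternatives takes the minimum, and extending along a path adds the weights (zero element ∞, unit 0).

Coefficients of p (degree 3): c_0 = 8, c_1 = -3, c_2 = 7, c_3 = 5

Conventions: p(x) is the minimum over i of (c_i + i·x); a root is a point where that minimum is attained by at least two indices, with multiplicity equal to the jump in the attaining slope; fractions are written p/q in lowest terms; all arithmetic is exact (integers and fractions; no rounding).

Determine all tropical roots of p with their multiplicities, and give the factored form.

hull edge (i=0, c=8) to (i=1, c=-3): slope -11, span 1
hull edge (i=1, c=-3) to (i=3, c=5): slope 4, span 2
Factored form: p(x) = 5 ⊗ (x ⊕ (-4)) ⊗ (x ⊕ (-4)) ⊗ (x ⊕ 11)
Answer: roots = -4 (mult 2), 11 (mult 1)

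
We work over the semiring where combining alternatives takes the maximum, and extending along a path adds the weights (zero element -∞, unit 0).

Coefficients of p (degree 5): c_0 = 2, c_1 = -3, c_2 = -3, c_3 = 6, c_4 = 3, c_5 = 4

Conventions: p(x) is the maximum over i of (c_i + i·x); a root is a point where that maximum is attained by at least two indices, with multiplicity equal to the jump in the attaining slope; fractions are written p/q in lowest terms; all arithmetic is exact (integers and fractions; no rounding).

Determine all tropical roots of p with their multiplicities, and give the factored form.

hull edge (i=0, c=2) to (i=3, c=6): slope 4/3, span 3
hull edge (i=3, c=6) to (i=5, c=4): slope -1, span 2
Factored form: p(x) = 4 ⊗ (x ⊕ (-4/3)) ⊗ (x ⊕ (-4/3)) ⊗ (x ⊕ (-4/3)) ⊗ (x ⊕ 1) ⊗ (x ⊕ 1)
Answer: roots = -4/3 (mult 3), 1 (mult 2)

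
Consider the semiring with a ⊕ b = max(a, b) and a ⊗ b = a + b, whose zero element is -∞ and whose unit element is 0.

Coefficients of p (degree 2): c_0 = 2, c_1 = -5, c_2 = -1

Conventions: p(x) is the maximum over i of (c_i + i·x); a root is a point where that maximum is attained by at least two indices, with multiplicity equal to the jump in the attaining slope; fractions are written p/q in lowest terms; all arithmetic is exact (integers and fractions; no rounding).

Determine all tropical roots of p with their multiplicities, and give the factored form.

hull edge (i=0, c=2) to (i=2, c=-1): slope -3/2, span 2
Factored form: p(x) = -1 ⊗ (x ⊕ 3/2) ⊗ (x ⊕ 3/2)
Answer: roots = 3/2 (mult 2)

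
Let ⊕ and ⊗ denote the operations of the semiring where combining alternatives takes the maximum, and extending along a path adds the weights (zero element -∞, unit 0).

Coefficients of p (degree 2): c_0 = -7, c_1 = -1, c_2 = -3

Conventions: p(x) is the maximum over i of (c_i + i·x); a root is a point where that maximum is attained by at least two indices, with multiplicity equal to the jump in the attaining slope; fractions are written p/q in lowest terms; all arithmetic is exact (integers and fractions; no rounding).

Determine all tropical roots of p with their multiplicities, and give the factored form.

hull edge (i=0, c=-7) to (i=1, c=-1): slope 6, span 1
hull edge (i=1, c=-1) to (i=2, c=-3): slope -2, span 1
Factored form: p(x) = -3 ⊗ (x ⊕ (-6)) ⊗ (x ⊕ 2)
Answer: roots = -6 (mult 1), 2 (mult 1)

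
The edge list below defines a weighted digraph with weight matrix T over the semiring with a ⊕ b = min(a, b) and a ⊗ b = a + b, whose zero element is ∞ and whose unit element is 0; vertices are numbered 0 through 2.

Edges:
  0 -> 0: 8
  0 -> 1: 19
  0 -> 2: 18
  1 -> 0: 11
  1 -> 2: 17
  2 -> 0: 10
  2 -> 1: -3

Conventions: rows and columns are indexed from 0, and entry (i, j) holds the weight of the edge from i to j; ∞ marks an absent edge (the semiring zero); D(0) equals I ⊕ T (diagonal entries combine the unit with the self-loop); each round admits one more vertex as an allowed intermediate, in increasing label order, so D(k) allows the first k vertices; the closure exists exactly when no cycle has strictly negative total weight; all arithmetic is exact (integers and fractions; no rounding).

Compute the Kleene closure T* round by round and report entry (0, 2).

D(0):
  [0, 19, 18]
  [11, 0, 17]
  [10, -3, 0]
D(1):
  [0, 19, 18]
  [11, 0, 17]
  [10, -3, 0]
D(2):
  [0, 19, 18]
  [11, 0, 17]
  [8, -3, 0]
D(3):
  [0, 15, 18]
  [11, 0, 17]
  [8, -3, 0]
Answer: T*[0][2] = 18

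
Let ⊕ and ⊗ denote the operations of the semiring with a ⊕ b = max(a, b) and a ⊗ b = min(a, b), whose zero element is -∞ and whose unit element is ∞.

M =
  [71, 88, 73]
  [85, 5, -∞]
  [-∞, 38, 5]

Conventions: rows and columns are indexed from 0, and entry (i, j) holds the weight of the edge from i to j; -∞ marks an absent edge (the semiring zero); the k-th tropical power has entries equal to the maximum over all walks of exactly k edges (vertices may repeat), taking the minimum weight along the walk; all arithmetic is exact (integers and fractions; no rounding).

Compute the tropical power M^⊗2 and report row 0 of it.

M^⊗2:
  [85, 71, 71]
  [71, 85, 73]
  [38, 5, 5]
Answer: row 0 of M^⊗2 = [85, 71, 71]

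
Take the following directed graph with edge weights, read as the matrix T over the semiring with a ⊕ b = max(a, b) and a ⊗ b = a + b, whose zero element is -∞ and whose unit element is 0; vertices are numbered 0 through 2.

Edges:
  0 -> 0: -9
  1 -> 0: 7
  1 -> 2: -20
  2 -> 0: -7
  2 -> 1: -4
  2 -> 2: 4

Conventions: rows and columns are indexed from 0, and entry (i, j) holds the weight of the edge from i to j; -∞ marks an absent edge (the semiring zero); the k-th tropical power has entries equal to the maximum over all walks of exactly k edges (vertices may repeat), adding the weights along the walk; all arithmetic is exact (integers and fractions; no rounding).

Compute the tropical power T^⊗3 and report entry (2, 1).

T^⊗2:
  [-18, -∞, -∞]
  [-2, -24, -16]
  [3, 0, 8]
T^⊗3:
  [-27, -∞, -∞]
  [-11, -20, -12]
  [7, 4, 12]
Key observation: the optimum is the walk 2->2->2->1, with weight 4 + 4 + (-4) = 4.
Optimal value attained by: walk 2->2->2->1.
Answer: (T^⊗3)[2][1] = 4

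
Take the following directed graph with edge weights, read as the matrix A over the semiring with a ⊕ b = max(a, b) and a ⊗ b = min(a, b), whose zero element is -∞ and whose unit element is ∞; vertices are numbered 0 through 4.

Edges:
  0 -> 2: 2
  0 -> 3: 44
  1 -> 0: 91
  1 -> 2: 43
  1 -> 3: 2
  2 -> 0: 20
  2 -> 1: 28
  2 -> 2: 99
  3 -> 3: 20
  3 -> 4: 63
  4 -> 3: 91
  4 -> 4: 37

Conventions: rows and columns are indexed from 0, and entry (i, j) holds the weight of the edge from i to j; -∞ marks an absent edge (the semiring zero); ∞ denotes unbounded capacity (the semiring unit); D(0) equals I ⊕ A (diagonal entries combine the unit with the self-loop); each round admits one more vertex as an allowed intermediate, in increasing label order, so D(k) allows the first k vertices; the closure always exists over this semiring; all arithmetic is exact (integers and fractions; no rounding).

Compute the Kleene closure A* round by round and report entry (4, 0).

D(0):
  [∞, -∞, 2, 44, -∞]
  [91, ∞, 43, 2, -∞]
  [20, 28, ∞, -∞, -∞]
  [-∞, -∞, -∞, ∞, 63]
  [-∞, -∞, -∞, 91, ∞]
D(1):
  [∞, -∞, 2, 44, -∞]
  [91, ∞, 43, 44, -∞]
  [20, 28, ∞, 20, -∞]
  [-∞, -∞, -∞, ∞, 63]
  [-∞, -∞, -∞, 91, ∞]
D(2):
  [∞, -∞, 2, 44, -∞]
  [91, ∞, 43, 44, -∞]
  [28, 28, ∞, 28, -∞]
  [-∞, -∞, -∞, ∞, 63]
  [-∞, -∞, -∞, 91, ∞]
D(3):
  [∞, 2, 2, 44, -∞]
  [91, ∞, 43, 44, -∞]
  [28, 28, ∞, 28, -∞]
  [-∞, -∞, -∞, ∞, 63]
  [-∞, -∞, -∞, 91, ∞]
D(4):
  [∞, 2, 2, 44, 44]
  [91, ∞, 43, 44, 44]
  [28, 28, ∞, 28, 28]
  [-∞, -∞, -∞, ∞, 63]
  [-∞, -∞, -∞, 91, ∞]
D(5):
  [∞, 2, 2, 44, 44]
  [91, ∞, 43, 44, 44]
  [28, 28, ∞, 28, 28]
  [-∞, -∞, -∞, ∞, 63]
  [-∞, -∞, -∞, 91, ∞]
Answer: A*[4][0] = -∞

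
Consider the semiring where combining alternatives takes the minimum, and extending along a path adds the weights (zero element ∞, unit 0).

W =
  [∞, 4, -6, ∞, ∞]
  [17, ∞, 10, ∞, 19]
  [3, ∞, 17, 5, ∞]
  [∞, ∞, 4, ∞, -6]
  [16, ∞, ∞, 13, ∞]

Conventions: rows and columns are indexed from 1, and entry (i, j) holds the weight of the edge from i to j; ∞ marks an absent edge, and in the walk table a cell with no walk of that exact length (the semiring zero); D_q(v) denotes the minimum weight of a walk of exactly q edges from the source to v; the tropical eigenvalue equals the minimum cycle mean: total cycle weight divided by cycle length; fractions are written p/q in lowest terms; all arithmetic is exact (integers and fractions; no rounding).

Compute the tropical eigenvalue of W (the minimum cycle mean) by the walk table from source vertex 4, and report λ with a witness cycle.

q=0: [∞, ∞, ∞, 0, ∞]
q=1: [∞, ∞, 4, ∞, -6]
q=2: [7, ∞, 21, 7, ∞]
q=3: [24, 11, 1, 26, 1]
q=4: [4, 28, 18, 6, 20]
q=5: [21, 8, -2, 23, 0]
Optimal cycle mean attained by: cycle 1->3->1, total (-6) + 3, length 2.
Answer: λ = -3/2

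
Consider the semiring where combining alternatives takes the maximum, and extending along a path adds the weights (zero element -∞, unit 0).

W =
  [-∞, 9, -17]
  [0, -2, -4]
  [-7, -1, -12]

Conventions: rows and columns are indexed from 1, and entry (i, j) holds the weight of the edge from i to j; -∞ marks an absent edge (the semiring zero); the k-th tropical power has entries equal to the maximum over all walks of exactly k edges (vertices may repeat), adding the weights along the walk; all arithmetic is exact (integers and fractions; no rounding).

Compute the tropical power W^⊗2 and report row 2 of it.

W^⊗2:
  [9, 7, 5]
  [-2, 9, -6]
  [-1, 2, -5]
Answer: row 2 of W^⊗2 = [-2, 9, -6]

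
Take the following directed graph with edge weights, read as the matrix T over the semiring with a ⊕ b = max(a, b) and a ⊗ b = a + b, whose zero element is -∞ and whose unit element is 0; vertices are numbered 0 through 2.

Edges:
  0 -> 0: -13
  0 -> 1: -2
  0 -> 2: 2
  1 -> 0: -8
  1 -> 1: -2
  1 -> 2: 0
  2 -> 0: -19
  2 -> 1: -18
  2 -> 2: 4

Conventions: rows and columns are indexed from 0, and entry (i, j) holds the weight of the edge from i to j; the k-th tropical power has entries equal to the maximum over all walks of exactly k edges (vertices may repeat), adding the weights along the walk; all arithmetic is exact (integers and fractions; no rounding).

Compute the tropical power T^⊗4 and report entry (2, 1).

T^⊗2:
  [-10, -4, 6]
  [-10, -4, 4]
  [-15, -14, 8]
T^⊗3:
  [-12, -6, 10]
  [-12, -6, 8]
  [-11, -10, 12]
T^⊗4:
  [-9, -8, 14]
  [-11, -8, 12]
  [-7, -6, 16]
Key observation: the optimum is the walk 2->2->2->2->1, with weight 4 + 4 + 4 + (-18) = -6.
Optimal value attained by: walk 2->2->2->2->1.
Answer: (T^⊗4)[2][1] = -6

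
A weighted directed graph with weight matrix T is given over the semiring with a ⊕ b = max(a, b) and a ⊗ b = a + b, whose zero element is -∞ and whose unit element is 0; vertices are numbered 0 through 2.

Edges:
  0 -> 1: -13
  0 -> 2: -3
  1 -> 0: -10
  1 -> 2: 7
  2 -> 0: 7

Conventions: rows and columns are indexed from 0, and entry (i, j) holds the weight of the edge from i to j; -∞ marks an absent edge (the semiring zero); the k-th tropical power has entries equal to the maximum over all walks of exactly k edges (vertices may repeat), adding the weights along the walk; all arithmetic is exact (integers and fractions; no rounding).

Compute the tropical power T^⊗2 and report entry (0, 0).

T^⊗2:
  [4, -∞, -6]
  [14, -23, -13]
  [-∞, -6, 4]
Key observation: the optimum is the walk 0->2->0, with weight (-3) + 7 = 4.
Optimal value attained by: walk 0->2->0.
Answer: (T^⊗2)[0][0] = 4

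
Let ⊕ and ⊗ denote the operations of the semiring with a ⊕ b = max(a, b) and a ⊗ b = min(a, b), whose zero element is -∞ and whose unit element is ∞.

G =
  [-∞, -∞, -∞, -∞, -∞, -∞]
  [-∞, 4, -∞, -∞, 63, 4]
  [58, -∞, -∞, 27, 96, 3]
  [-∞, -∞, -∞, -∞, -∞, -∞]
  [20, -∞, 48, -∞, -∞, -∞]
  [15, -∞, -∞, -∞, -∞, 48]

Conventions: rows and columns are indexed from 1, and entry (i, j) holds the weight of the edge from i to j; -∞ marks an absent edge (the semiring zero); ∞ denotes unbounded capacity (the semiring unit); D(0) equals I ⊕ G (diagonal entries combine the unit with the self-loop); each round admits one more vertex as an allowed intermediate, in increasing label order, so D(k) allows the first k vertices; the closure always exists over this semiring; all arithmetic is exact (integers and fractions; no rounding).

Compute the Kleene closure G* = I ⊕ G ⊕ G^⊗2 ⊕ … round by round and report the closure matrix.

D(0):
  [∞, -∞, -∞, -∞, -∞, -∞]
  [-∞, ∞, -∞, -∞, 63, 4]
  [58, -∞, ∞, 27, 96, 3]
  [-∞, -∞, -∞, ∞, -∞, -∞]
  [20, -∞, 48, -∞, ∞, -∞]
  [15, -∞, -∞, -∞, -∞, ∞]
D(1):
  [∞, -∞, -∞, -∞, -∞, -∞]
  [-∞, ∞, -∞, -∞, 63, 4]
  [58, -∞, ∞, 27, 96, 3]
  [-∞, -∞, -∞, ∞, -∞, -∞]
  [20, -∞, 48, -∞, ∞, -∞]
  [15, -∞, -∞, -∞, -∞, ∞]
D(2):
  [∞, -∞, -∞, -∞, -∞, -∞]
  [-∞, ∞, -∞, -∞, 63, 4]
  [58, -∞, ∞, 27, 96, 3]
  [-∞, -∞, -∞, ∞, -∞, -∞]
  [20, -∞, 48, -∞, ∞, -∞]
  [15, -∞, -∞, -∞, -∞, ∞]
D(3):
  [∞, -∞, -∞, -∞, -∞, -∞]
  [-∞, ∞, -∞, -∞, 63, 4]
  [58, -∞, ∞, 27, 96, 3]
  [-∞, -∞, -∞, ∞, -∞, -∞]
  [48, -∞, 48, 27, ∞, 3]
  [15, -∞, -∞, -∞, -∞, ∞]
D(4):
  [∞, -∞, -∞, -∞, -∞, -∞]
  [-∞, ∞, -∞, -∞, 63, 4]
  [58, -∞, ∞, 27, 96, 3]
  [-∞, -∞, -∞, ∞, -∞, -∞]
  [48, -∞, 48, 27, ∞, 3]
  [15, -∞, -∞, -∞, -∞, ∞]
D(5):
  [∞, -∞, -∞, -∞, -∞, -∞]
  [48, ∞, 48, 27, 63, 4]
  [58, -∞, ∞, 27, 96, 3]
  [-∞, -∞, -∞, ∞, -∞, -∞]
  [48, -∞, 48, 27, ∞, 3]
  [15, -∞, -∞, -∞, -∞, ∞]
D(6):
  [∞, -∞, -∞, -∞, -∞, -∞]
  [48, ∞, 48, 27, 63, 4]
  [58, -∞, ∞, 27, 96, 3]
  [-∞, -∞, -∞, ∞, -∞, -∞]
  [48, -∞, 48, 27, ∞, 3]
  [15, -∞, -∞, -∞, -∞, ∞]
Answer: G* = [[∞, -∞, -∞, -∞, -∞, -∞], [48, ∞, 48, 27, 63, 4], [58, -∞, ∞, 27, 96, 3], [-∞, -∞, -∞, ∞, -∞, -∞], [48, -∞, 48, 27, ∞, 3], [15, -∞, -∞, -∞, -∞, ∞]]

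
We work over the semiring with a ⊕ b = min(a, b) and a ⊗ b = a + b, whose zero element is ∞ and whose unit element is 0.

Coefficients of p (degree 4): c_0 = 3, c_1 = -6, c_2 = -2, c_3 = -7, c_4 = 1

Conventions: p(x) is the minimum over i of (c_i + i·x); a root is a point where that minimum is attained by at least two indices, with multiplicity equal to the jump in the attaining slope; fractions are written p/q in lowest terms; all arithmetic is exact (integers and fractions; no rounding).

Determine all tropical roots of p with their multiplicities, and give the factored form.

hull edge (i=0, c=3) to (i=1, c=-6): slope -9, span 1
hull edge (i=1, c=-6) to (i=3, c=-7): slope -1/2, span 2
hull edge (i=3, c=-7) to (i=4, c=1): slope 8, span 1
Factored form: p(x) = 1 ⊗ (x ⊕ (-8)) ⊗ (x ⊕ 1/2) ⊗ (x ⊕ 1/2) ⊗ (x ⊕ 9)
Answer: roots = -8 (mult 1), 1/2 (mult 2), 9 (mult 1)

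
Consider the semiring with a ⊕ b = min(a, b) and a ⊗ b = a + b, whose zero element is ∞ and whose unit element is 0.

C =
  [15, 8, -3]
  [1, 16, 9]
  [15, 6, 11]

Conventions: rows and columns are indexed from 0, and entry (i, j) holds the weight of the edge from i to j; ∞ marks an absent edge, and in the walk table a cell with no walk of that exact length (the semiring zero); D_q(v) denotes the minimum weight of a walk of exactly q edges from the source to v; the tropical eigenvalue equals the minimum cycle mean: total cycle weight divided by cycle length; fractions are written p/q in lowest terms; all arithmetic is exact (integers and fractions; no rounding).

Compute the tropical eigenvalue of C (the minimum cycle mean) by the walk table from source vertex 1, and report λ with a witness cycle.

q=0: [∞, 0, ∞]
q=1: [1, 16, 9]
q=2: [16, 9, -2]
q=3: [10, 4, 9]
Optimal cycle mean attained by: cycle 0->2->1->0, total (-3) + 6 + 1, length 3.
Answer: λ = 4/3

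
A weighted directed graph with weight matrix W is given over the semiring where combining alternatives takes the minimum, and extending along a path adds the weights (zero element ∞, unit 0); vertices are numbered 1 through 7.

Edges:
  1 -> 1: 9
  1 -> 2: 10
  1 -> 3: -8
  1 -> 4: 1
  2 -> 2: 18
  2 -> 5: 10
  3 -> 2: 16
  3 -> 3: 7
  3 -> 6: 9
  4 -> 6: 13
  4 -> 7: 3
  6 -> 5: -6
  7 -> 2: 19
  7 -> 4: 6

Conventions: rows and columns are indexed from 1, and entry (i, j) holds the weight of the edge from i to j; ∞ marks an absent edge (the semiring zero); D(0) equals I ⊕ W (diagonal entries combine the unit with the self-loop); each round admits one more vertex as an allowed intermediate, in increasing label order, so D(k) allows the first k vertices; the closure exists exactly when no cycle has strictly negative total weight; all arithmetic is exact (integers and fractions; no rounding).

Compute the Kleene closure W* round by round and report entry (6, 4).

D(0):
  [0, 10, -8, 1, ∞, ∞, ∞]
  [∞, 0, ∞, ∞, 10, ∞, ∞]
  [∞, 16, 0, ∞, ∞, 9, ∞]
  [∞, ∞, ∞, 0, ∞, 13, 3]
  [∞, ∞, ∞, ∞, 0, ∞, ∞]
  [∞, ∞, ∞, ∞, -6, 0, ∞]
  [∞, 19, ∞, 6, ∞, ∞, 0]
D(1):
  [0, 10, -8, 1, ∞, ∞, ∞]
  [∞, 0, ∞, ∞, 10, ∞, ∞]
  [∞, 16, 0, ∞, ∞, 9, ∞]
  [∞, ∞, ∞, 0, ∞, 13, 3]
  [∞, ∞, ∞, ∞, 0, ∞, ∞]
  [∞, ∞, ∞, ∞, -6, 0, ∞]
  [∞, 19, ∞, 6, ∞, ∞, 0]
D(2):
  [0, 10, -8, 1, 20, ∞, ∞]
  [∞, 0, ∞, ∞, 10, ∞, ∞]
  [∞, 16, 0, ∞, 26, 9, ∞]
  [∞, ∞, ∞, 0, ∞, 13, 3]
  [∞, ∞, ∞, ∞, 0, ∞, ∞]
  [∞, ∞, ∞, ∞, -6, 0, ∞]
  [∞, 19, ∞, 6, 29, ∞, 0]
D(3):
  [0, 8, -8, 1, 18, 1, ∞]
  [∞, 0, ∞, ∞, 10, ∞, ∞]
  [∞, 16, 0, ∞, 26, 9, ∞]
  [∞, ∞, ∞, 0, ∞, 13, 3]
  [∞, ∞, ∞, ∞, 0, ∞, ∞]
  [∞, ∞, ∞, ∞, -6, 0, ∞]
  [∞, 19, ∞, 6, 29, ∞, 0]
D(4):
  [0, 8, -8, 1, 18, 1, 4]
  [∞, 0, ∞, ∞, 10, ∞, ∞]
  [∞, 16, 0, ∞, 26, 9, ∞]
  [∞, ∞, ∞, 0, ∞, 13, 3]
  [∞, ∞, ∞, ∞, 0, ∞, ∞]
  [∞, ∞, ∞, ∞, -6, 0, ∞]
  [∞, 19, ∞, 6, 29, 19, 0]
D(5):
  [0, 8, -8, 1, 18, 1, 4]
  [∞, 0, ∞, ∞, 10, ∞, ∞]
  [∞, 16, 0, ∞, 26, 9, ∞]
  [∞, ∞, ∞, 0, ∞, 13, 3]
  [∞, ∞, ∞, ∞, 0, ∞, ∞]
  [∞, ∞, ∞, ∞, -6, 0, ∞]
  [∞, 19, ∞, 6, 29, 19, 0]
D(6):
  [0, 8, -8, 1, -5, 1, 4]
  [∞, 0, ∞, ∞, 10, ∞, ∞]
  [∞, 16, 0, ∞, 3, 9, ∞]
  [∞, ∞, ∞, 0, 7, 13, 3]
  [∞, ∞, ∞, ∞, 0, ∞, ∞]
  [∞, ∞, ∞, ∞, -6, 0, ∞]
  [∞, 19, ∞, 6, 13, 19, 0]
D(7):
  [0, 8, -8, 1, -5, 1, 4]
  [∞, 0, ∞, ∞, 10, ∞, ∞]
  [∞, 16, 0, ∞, 3, 9, ∞]
  [∞, 22, ∞, 0, 7, 13, 3]
  [∞, ∞, ∞, ∞, 0, ∞, ∞]
  [∞, ∞, ∞, ∞, -6, 0, ∞]
  [∞, 19, ∞, 6, 13, 19, 0]
Answer: W*[6][4] = ∞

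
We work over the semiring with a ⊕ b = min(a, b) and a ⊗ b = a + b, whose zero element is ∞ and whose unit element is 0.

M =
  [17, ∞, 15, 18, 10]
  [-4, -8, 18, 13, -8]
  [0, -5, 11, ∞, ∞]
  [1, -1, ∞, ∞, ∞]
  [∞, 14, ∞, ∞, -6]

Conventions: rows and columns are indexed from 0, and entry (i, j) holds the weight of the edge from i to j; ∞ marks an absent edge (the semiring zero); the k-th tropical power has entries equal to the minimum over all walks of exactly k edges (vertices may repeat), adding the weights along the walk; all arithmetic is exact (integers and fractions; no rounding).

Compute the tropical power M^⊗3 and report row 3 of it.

M^⊗2:
  [15, 10, 26, 35, 4]
  [-12, -16, 10, 5, -16]
  [-9, -13, 13, 8, -13]
  [-5, -9, 16, 12, -9]
  [10, 6, 32, 27, -12]
M^⊗3:
  [6, 2, 28, 23, -2]
  [-20, -24, 2, -3, -24]
  [-17, -21, 5, 0, -21]
  [-13, -17, 9, 4, -17]
  [2, -2, 24, 19, -18]
Answer: row 3 of M^⊗3 = [-13, -17, 9, 4, -17]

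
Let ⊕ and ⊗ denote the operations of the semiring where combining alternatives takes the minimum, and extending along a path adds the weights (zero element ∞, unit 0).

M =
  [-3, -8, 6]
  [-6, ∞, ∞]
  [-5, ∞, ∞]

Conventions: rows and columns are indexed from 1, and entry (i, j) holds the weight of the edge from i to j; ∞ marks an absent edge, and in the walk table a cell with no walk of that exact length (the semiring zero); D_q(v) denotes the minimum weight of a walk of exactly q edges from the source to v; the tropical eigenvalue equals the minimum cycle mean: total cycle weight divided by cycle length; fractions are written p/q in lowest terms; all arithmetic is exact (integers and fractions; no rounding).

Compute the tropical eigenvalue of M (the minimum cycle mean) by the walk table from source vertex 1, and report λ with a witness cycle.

q=0: [0, ∞, ∞]
q=1: [-3, -8, 6]
q=2: [-14, -11, 3]
q=3: [-17, -22, -8]
Optimal cycle mean attained by: cycle 1->2->1, total (-8) + (-6), length 2.
Answer: λ = -7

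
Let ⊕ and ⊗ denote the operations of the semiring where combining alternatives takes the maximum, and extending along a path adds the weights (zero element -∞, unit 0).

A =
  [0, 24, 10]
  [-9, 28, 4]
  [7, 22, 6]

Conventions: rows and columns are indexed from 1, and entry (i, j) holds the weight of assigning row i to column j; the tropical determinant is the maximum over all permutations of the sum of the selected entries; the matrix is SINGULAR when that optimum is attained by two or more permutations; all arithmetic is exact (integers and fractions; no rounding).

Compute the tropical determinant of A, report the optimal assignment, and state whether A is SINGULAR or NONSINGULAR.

σ = (1, 2, 3): 0 + 28 + 6 = 34
σ = (1, 3, 2): 0 + 4 + 22 = 26
σ = (2, 1, 3): 24 + (-9) + 6 = 21
σ = (2, 3, 1): 24 + 4 + 7 = 35
σ = (3, 1, 2): 10 + (-9) + 22 = 23
σ = (3, 2, 1): 10 + 28 + 7 = 45
Optimal value attained by: σ = (3, 2, 1).
Answer: det⊕(A) = 45; verdict: NONSINGULAR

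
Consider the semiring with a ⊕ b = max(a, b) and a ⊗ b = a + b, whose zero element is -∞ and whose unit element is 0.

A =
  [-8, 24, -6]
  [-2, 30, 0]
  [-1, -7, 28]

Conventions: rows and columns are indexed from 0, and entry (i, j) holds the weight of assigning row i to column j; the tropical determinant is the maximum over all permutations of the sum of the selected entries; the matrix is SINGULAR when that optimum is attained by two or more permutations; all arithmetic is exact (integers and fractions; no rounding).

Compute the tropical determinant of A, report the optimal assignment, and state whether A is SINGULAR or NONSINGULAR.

σ = (0, 1, 2): (-8) + 30 + 28 = 50
σ = (0, 2, 1): (-8) + 0 + (-7) = -15
σ = (1, 0, 2): 24 + (-2) + 28 = 50
σ = (1, 2, 0): 24 + 0 + (-1) = 23
σ = (2, 0, 1): (-6) + (-2) + (-7) = -15
σ = (2, 1, 0): (-6) + 30 + (-1) = 23
Optimal value attained by: σ = (0, 1, 2).
Answer: det⊕(A) = 50; verdict: SINGULAR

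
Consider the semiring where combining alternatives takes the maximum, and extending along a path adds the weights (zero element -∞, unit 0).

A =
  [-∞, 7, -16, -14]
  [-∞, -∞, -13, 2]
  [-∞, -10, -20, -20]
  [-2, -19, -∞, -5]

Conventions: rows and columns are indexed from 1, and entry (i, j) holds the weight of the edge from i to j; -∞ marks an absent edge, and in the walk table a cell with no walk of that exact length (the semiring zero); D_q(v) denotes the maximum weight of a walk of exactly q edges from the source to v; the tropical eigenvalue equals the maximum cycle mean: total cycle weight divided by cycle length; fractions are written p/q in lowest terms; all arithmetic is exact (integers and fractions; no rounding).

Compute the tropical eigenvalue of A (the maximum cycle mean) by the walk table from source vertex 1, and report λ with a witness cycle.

q=0: [0, -∞, -∞, -∞]
q=1: [-∞, 7, -16, -14]
q=2: [-16, -26, -6, 9]
q=3: [7, -9, -26, 4]
q=4: [2, 14, -9, -1]
Optimal cycle mean attained by: cycle 1->2->4->1, total 7 + 2 + (-2), length 3.
Answer: λ = 7/3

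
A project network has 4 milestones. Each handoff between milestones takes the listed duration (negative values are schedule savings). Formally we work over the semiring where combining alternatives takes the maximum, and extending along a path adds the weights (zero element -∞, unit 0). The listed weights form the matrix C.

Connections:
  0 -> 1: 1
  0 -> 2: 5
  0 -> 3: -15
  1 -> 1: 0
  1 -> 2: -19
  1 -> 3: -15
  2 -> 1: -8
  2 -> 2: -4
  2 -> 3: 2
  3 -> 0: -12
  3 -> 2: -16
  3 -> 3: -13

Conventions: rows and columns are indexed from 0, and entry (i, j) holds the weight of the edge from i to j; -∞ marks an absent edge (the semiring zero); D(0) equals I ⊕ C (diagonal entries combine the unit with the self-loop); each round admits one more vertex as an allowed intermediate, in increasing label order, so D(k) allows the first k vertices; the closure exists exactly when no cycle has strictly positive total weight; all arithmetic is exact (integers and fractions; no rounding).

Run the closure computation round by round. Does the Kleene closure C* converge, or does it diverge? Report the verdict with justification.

D(0):
  [0, 1, 5, -15]
  [-∞, 0, -19, -15]
  [-∞, -8, 0, 2]
  [-12, -∞, -16, 0]
D(1):
  [0, 1, 5, -15]
  [-∞, 0, -19, -15]
  [-∞, -8, 0, 2]
  [-12, -11, -7, 0]
D(2):
  [0, 1, 5, -14]
  [-∞, 0, -19, -15]
  [-∞, -8, 0, 2]
  [-12, -11, -7, 0]
D(3):
  [0, 1, 5, 7]
  [-∞, 0, -19, -15]
  [-∞, -8, 0, 2]
  [-12, -11, -7, 0]
D(4):
  [0, 1, 5, 7]
  [-27, 0, -19, -15]
  [-10, -8, 0, 2]
  [-12, -11, -7, 0]
Key observation: every diagonal entry stays at the unit through all rounds, so no improving cycle exists.
Answer: CONVERGES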